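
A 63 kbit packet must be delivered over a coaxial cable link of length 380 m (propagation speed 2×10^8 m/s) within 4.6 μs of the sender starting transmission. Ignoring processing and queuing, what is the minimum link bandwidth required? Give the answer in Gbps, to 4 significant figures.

23.33 Gbps

Propagation delay = 380 / 200000000 = 1.9 μs.
Transmission budget = 4.6 − 1.9 = 2.7 μs.
R ≥ L / t_tx = 63000 bits / 2.7e-06 s = 23.33 Gbps.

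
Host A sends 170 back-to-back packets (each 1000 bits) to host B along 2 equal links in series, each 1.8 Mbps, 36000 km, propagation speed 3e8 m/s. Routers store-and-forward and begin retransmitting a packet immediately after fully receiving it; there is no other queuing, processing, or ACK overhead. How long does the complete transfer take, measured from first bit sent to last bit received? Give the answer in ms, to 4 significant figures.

Per-hop transmission t_tx = L/R = 1000/1800000 = 0.555556 ms.
Per-hop propagation t_prop = 36000000/300000000 = 120 ms.
Pipeline fill: first packet needs 2·t_tx to clear all hops; remaining 169 packets each add one t_tx.
Total = (2+170-1)·t_tx + 2·t_prop = 171·0.555556 + 2·120 = 335.0 ms.

335.0 ms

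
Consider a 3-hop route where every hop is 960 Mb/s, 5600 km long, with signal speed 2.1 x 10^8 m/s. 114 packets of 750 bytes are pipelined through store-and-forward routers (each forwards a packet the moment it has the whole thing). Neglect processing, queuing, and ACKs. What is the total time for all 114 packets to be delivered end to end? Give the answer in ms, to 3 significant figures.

80.7 ms

Per-hop transmission t_tx = L/R = 6000/960000000 = 0.00625 ms.
Per-hop propagation t_prop = 5600000/210000000 = 26.6667 ms.
Pipeline fill: first packet needs 3·t_tx to clear all hops; remaining 113 packets each add one t_tx.
Total = (3+114-1)·t_tx + 3·t_prop = 116·0.00625 + 3·26.6667 = 80.7 ms.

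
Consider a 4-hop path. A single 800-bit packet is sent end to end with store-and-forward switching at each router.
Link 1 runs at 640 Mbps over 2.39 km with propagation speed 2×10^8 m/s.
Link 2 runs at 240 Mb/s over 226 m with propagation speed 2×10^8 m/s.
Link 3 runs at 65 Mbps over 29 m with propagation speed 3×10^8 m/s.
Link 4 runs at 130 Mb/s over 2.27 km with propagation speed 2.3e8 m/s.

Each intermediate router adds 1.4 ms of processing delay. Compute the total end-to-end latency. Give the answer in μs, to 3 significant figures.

Transmission delays (L/R per hop): 1.25, 3.33333, 12.3077, 6.15385 μs; sum = 23.0449 μs.
Propagation delays (d/s per hop): 11.95, 1.13, 0.0966667, 9.86957 μs; sum = 23.0462 μs.
Processing at 3 router(s): 3 × 1.4 ms = 4200 μs.
End-to-end = 4250 μs.

4250 μs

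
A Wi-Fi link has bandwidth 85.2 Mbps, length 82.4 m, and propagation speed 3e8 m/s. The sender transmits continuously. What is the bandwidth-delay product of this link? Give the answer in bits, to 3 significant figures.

23.4 bits

Propagation delay = 82.4 / 300000000 = 2.74667e-07 s.
BDP = R × t_prop = 85200000 × 2.74667e-07 = 23.4016 bits.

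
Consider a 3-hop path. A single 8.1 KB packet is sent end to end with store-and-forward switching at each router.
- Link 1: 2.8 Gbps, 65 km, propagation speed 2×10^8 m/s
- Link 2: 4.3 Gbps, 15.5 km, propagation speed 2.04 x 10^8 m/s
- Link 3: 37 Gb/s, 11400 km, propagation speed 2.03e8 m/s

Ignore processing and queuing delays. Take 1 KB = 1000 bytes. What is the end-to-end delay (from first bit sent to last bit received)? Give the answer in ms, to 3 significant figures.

56.6 ms

L = 64800 bits.
Transmission delays (L/R per hop): 0.0231429, 0.0150698, 0.00175135 ms; sum = 0.039964 ms.
Propagation delays (d/s per hop): 0.325, 0.0759804, 56.1576 ms; sum = 56.5586 ms.
End-to-end = 56.6 ms.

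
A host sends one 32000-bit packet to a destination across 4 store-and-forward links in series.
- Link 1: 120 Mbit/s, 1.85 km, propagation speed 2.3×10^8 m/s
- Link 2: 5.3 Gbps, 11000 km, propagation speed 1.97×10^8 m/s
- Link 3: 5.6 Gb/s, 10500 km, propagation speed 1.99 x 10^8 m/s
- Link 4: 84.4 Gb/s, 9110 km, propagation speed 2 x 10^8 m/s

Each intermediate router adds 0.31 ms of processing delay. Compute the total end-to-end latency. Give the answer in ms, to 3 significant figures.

155 ms

Transmission delays (L/R per hop): 0.266667, 0.00603774, 0.00571429, 0.000379147 ms; sum = 0.278798 ms.
Propagation delays (d/s per hop): 0.00804348, 55.8376, 52.7638, 45.55 ms; sum = 154.159 ms.
Processing at 3 router(s): 3 × 0.31 ms = 0.93 ms.
End-to-end = 155 ms.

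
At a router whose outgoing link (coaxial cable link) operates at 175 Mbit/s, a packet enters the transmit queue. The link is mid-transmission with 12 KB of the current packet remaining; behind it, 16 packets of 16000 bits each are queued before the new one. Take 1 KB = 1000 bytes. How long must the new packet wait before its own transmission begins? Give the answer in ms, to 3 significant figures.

Each queued packet: L/R = 16000/175000000 = 0.0914286 ms.
16 queued → 1.46286 ms.
Plus remaining 96000 bits of current packet: 0.548571 ms.
Queuing delay = 2.01 ms.

2.01 ms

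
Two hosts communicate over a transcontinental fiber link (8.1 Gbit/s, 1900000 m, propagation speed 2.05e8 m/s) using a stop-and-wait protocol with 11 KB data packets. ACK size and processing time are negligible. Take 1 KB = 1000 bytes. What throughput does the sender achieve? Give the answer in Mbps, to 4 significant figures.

4.745 Mbps

t_tx = L/R = 88000/8100000000 = 1.08642e-05 s.
t_prop = 1900000/2.05e+08 = 0.00926829 s; RTT = 0.0185366 s.
Cycle = t_tx + RTT = 0.0185474 s.
Throughput = L / cycle = 88000 / 0.0185474 = 4.745 Mbps.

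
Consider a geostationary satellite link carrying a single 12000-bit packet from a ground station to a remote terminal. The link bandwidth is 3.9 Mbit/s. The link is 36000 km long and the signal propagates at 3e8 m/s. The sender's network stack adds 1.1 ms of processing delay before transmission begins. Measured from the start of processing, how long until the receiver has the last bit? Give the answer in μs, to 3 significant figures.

124000 μs

Transmission delay = L/R = 12000 / 3900000 = 3076.92 μs.
Propagation delay = d/s = 36000000 m / 300000000 m/s = 120000 μs.
Plus processing delay 1.1 ms = 1100 μs.
Total = 124000 μs.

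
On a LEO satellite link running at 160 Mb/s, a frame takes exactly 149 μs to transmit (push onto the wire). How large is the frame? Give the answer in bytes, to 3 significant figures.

2980 bytes

L = R × t_tx = 160000000 b/s × 0.000149 s = 23840 bits.
In bytes: 23840 / 8 = 2980 bytes.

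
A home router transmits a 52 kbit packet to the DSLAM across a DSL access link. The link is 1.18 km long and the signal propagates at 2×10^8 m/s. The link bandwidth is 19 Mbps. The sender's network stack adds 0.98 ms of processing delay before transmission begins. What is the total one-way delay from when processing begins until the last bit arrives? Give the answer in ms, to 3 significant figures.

L = 52000 bits.
Transmission delay = L/R = 52000 / 19000000 = 2.73684 ms.
Propagation delay = d/s = 1180 m / 200000000 m/s = 0.0059 ms.
Plus processing delay 0.98 ms = 0.98 ms.
Total = 3.72 ms.

3.72 ms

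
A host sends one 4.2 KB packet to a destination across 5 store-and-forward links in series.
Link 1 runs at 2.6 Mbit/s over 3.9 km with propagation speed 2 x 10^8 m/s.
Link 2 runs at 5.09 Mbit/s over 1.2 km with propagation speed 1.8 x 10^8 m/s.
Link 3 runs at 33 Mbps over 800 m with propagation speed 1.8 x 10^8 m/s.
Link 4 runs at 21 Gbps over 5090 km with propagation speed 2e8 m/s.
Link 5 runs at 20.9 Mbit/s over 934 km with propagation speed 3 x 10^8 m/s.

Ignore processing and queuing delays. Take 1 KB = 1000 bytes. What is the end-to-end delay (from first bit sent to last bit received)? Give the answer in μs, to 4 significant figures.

50750 μs

L = 33600 bits.
Transmission delays (L/R per hop): 12923.1, 6601.18, 1018.18, 1.6, 1607.66 μs; sum = 22151.7 μs.
Propagation delays (d/s per hop): 19.5, 6.66667, 4.44444, 25450, 3113.33 μs; sum = 28593.9 μs.
End-to-end = 50750 μs.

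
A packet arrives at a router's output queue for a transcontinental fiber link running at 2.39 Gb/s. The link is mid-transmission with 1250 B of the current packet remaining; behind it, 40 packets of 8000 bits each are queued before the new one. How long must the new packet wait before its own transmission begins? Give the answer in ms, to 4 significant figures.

0.1381 ms

Each queued packet: L/R = 8000/2390000000 = 0.00334728 ms.
40 queued → 0.133891 ms.
Plus remaining 10000 bits of current packet: 0.0041841 ms.
Queuing delay = 0.1381 ms.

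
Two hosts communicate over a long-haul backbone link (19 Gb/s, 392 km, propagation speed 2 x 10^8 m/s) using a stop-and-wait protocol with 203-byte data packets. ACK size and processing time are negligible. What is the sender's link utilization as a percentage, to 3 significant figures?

0.00218 %

t_tx = L/R = 1624/19000000000 = 8.54737e-08 s.
t_prop = 392000/200000000 = 0.00196 s; RTT = 0.00392 s.
Cycle = t_tx + RTT = 0.00392009 s.
Utilization = t_tx / cycle = 8.54737e-08/0.00392009 = 0.00218 %.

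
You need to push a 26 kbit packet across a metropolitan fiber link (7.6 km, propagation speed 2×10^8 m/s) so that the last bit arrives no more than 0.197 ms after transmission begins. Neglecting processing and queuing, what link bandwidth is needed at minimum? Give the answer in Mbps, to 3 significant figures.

164 Mbps

Propagation delay = 7600 / 200000000 = 0.038 ms.
Transmission budget = 0.197 − 0.038 = 0.159 ms.
R ≥ L / t_tx = 26000 bits / 0.000159 s = 164 Mbps.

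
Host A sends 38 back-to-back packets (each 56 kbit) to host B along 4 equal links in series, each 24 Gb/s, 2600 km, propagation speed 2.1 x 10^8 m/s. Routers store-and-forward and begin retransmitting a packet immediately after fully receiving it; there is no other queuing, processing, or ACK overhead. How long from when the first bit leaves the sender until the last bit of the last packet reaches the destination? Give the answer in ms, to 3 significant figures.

Per-hop transmission t_tx = L/R = 56000/24000000000 = 0.00233333 ms.
Per-hop propagation t_prop = 2600000/210000000 = 12.381 ms.
Pipeline fill: first packet needs 4·t_tx to clear all hops; remaining 37 packets each add one t_tx.
Total = (4+38-1)·t_tx + 4·t_prop = 41·0.00233333 + 4·12.381 = 49.6 ms.

49.6 ms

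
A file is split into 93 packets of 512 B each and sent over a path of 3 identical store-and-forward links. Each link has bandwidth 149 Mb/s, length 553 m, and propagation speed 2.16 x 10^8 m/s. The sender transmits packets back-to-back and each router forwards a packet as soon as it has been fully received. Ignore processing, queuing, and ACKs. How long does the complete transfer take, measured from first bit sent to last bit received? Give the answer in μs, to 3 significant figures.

2620 μs

Per-hop transmission t_tx = L/R = 4096/149000000 = 27.4899 μs.
Per-hop propagation t_prop = 553/216000000 = 2.56019 μs.
Pipeline fill: first packet needs 3·t_tx to clear all hops; remaining 92 packets each add one t_tx.
Total = (3+93-1)·t_tx + 3·t_prop = 95·27.4899 + 3·2.56019 = 2620 μs.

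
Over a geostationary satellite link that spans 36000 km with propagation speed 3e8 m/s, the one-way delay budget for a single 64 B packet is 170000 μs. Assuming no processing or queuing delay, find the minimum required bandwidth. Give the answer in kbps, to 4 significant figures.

10.24 kbps

L = 512 bits.
Propagation delay = 36000000 / 300000000 = 120000 μs.
Transmission budget = 170000 − 120000 = 50000 μs.
R ≥ L / t_tx = 512 bits / 0.05 s = 10.24 kbps.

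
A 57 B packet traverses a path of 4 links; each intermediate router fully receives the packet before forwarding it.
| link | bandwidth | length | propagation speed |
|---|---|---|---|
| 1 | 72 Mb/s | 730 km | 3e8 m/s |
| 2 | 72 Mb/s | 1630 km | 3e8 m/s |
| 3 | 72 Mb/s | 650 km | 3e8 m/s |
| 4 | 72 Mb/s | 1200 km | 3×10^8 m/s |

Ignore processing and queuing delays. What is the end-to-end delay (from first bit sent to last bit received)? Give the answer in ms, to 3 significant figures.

14.1 ms

L = 57 × 8 = 456 bits.
Transmission delay per hop = L/R = 456/72000000 = 0.00633333 ms; 4 hops → 0.0253333 ms.
Propagation delays (d/s per hop): 2.43333, 5.43333, 2.16667, 4 ms; sum = 14.0333 ms.
End-to-end = 14.1 ms.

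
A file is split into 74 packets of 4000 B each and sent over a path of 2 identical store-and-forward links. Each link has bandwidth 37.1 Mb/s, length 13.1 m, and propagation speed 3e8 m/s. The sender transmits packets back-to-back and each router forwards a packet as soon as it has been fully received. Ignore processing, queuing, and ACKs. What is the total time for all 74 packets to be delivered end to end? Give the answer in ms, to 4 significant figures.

64.69 ms

Per-hop transmission t_tx = L/R = 32000/37100000 = 0.862534 ms.
Per-hop propagation t_prop = 13.1/300000000 = 4.36667e-05 ms.
Pipeline fill: first packet needs 2·t_tx to clear all hops; remaining 73 packets each add one t_tx.
Total = (2+74-1)·t_tx + 2·t_prop = 75·0.862534 + 2·4.36667e-05 = 64.69 ms.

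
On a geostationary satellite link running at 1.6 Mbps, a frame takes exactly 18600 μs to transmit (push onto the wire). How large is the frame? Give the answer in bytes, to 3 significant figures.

3720 bytes

L = R × t_tx = 1600000 b/s × 0.0186 s = 29760 bits.
In bytes: 29760 / 8 = 3720 bytes.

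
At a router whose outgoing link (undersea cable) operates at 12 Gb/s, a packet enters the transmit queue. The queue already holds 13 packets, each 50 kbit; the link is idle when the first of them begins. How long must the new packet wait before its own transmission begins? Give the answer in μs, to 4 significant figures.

54.17 μs

Each queued packet: L/R = 50000/12000000000 = 4.16667 μs.
13 queued → 54.1667 μs.
Queuing delay = 54.17 μs.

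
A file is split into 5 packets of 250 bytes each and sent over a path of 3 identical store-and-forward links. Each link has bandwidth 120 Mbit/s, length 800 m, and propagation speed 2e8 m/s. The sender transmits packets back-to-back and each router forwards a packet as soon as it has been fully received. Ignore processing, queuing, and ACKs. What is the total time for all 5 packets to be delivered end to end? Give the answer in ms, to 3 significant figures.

0.129 ms

Per-hop transmission t_tx = L/R = 2000/120000000 = 0.0166667 ms.
Per-hop propagation t_prop = 800/200000000 = 0.004 ms.
Pipeline fill: first packet needs 3·t_tx to clear all hops; remaining 4 packets each add one t_tx.
Total = (3+5-1)·t_tx + 3·t_prop = 7·0.0166667 + 3·0.004 = 0.129 ms.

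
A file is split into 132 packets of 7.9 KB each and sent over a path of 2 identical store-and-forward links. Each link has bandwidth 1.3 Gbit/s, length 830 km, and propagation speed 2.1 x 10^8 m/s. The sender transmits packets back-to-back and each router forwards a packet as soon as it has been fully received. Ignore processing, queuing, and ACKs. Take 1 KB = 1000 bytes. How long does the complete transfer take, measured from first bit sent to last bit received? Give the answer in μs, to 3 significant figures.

Per-hop transmission t_tx = L/R = 63200/1300000000 = 48.6154 μs.
Per-hop propagation t_prop = 830000/210000000 = 3952.38 μs.
Pipeline fill: first packet needs 2·t_tx to clear all hops; remaining 131 packets each add one t_tx.
Total = (2+132-1)·t_tx + 2·t_prop = 133·48.6154 + 2·3952.38 = 14400 μs.

14400 μs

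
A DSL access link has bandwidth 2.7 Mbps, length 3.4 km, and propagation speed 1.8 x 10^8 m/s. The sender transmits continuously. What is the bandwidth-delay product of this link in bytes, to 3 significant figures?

Propagation delay = 3400 / 180000000 = 1.88889e-05 s.
BDP = R × t_prop = 2700000 × 1.88889e-05 = 51 bits.
In bytes: 51/8 = 6.38 bytes.

6.38 bytes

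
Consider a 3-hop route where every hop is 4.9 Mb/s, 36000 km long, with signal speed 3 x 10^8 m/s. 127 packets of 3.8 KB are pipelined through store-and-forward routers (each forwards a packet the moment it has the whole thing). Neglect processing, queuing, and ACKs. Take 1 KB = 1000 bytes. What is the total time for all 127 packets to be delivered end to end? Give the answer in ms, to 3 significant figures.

Per-hop transmission t_tx = L/R = 30400/4900000 = 6.20408 ms.
Per-hop propagation t_prop = 36000000/300000000 = 120 ms.
Pipeline fill: first packet needs 3·t_tx to clear all hops; remaining 126 packets each add one t_tx.
Total = (3+127-1)·t_tx + 3·t_prop = 129·6.20408 + 3·120 = 1160 ms.

1160 ms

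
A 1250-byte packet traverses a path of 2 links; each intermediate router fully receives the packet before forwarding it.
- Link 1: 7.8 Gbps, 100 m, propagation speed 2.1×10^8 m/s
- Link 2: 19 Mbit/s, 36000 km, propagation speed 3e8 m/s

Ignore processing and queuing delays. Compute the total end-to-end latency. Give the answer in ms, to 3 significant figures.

L = 1250 × 8 = 10000 bits.
Transmission delays (L/R per hop): 0.00128205, 0.526316 ms; sum = 0.527598 ms.
Propagation delays (d/s per hop): 0.00047619, 120 ms; sum = 120 ms.
End-to-end = 121 ms.

121 ms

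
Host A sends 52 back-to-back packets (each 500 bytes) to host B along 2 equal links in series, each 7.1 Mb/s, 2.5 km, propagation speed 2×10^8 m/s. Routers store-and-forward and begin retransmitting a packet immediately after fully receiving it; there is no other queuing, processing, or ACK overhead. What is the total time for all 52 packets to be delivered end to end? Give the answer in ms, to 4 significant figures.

29.88 ms

Per-hop transmission t_tx = L/R = 4000/7100000 = 0.56338 ms.
Per-hop propagation t_prop = 2500/200000000 = 0.0125 ms.
Pipeline fill: first packet needs 2·t_tx to clear all hops; remaining 51 packets each add one t_tx.
Total = (2+52-1)·t_tx + 2·t_prop = 53·0.56338 + 2·0.0125 = 29.88 ms.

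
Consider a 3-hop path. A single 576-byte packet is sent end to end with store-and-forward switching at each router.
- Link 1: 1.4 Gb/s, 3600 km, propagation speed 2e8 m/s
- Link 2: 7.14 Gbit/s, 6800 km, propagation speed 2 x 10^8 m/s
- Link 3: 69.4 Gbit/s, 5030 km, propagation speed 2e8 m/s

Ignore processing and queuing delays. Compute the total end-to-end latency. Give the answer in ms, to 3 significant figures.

77.2 ms

L = 576 × 8 = 4608 bits.
Transmission delays (L/R per hop): 0.00329143, 0.000645378, 6.63977e-05 ms; sum = 0.0040032 ms.
Propagation delays (d/s per hop): 18, 34, 25.15 ms; sum = 77.15 ms.
End-to-end = 77.2 ms.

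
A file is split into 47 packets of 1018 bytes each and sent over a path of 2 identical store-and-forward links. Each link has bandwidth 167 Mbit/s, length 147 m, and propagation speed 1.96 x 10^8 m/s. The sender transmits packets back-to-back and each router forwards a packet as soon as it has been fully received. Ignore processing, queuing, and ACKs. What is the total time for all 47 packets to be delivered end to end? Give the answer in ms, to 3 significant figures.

2.34 ms

Per-hop transmission t_tx = L/R = 8144/167000000 = 0.0487665 ms.
Per-hop propagation t_prop = 147/196000000 = 0.00075 ms.
Pipeline fill: first packet needs 2·t_tx to clear all hops; remaining 46 packets each add one t_tx.
Total = (2+47-1)·t_tx + 2·t_prop = 48·0.0487665 + 2·0.00075 = 2.34 ms.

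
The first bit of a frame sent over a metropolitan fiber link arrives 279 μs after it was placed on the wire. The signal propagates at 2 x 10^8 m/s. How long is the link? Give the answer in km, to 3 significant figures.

55.8 km

d = s × t_prop = 200000000 × 0.000279 = 55.8 km.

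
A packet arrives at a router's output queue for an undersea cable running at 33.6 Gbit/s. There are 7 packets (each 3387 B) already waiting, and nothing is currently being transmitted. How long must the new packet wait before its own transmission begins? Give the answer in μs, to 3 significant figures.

Each queued packet: L/R = 27096/33600000000 = 0.806429 μs.
7 queued → 5.645 μs.
Queuing delay = 5.65 μs.

5.65 μs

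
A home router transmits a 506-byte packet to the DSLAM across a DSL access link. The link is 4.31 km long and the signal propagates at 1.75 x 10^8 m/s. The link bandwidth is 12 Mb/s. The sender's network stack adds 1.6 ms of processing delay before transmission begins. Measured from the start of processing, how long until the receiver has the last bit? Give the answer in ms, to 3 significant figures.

1.96 ms

L = 506 × 8 = 4048 bits.
Transmission delay = L/R = 4048 / 12000000 = 0.337333 ms.
Propagation delay = d/s = 4310 m / 175000000 m/s = 0.0246286 ms.
Plus processing delay 1.6 ms = 1.6 ms.
Total = 1.96 ms.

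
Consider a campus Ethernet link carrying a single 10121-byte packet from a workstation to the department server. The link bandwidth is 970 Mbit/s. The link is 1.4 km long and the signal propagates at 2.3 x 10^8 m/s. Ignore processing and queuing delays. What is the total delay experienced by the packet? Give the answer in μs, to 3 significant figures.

89.6 μs

L = 10121 × 8 = 80968 bits.
Transmission delay = L/R = 80968 / 970000000 = 83.4722 μs.
Propagation delay = d/s = 1400 m / 2.3e+08 m/s = 6.08696 μs.
Total = 89.6 μs.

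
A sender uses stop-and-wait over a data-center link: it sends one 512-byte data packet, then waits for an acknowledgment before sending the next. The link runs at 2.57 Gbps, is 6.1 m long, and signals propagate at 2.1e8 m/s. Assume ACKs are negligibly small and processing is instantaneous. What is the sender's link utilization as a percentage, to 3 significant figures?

t_tx = L/R = 4096/2570000000 = 1.59377e-06 s.
t_prop = 6.1/210000000 = 2.90476e-08 s; RTT = 5.80952e-08 s.
Cycle = t_tx + RTT = 1.65187e-06 s.
Utilization = t_tx / cycle = 1.59377e-06/1.65187e-06 = 96.5 %.

96.5 %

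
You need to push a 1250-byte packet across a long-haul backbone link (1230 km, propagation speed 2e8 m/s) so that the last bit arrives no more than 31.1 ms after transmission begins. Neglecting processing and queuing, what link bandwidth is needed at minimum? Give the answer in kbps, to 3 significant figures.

401 kbps

L = 10000 bits.
Propagation delay = 1230000 / 200000000 = 6.15 ms.
Transmission budget = 31.1 − 6.15 = 24.95 ms.
R ≥ L / t_tx = 10000 bits / 0.02495 s = 401 kbps.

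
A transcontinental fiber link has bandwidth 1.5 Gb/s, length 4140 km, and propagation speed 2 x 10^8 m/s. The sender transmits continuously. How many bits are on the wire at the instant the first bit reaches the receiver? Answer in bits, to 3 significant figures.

31100000 bits

Propagation delay = 4140000 / 200000000 = 0.0207 s.
BDP = R × t_prop = 1500000000 × 0.0207 = 31050000 bits.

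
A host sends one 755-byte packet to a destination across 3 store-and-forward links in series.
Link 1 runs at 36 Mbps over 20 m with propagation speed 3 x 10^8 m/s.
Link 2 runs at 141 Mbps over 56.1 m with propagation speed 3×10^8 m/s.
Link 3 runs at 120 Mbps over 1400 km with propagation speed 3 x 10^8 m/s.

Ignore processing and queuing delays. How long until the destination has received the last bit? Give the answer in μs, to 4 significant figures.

4928 μs

L = 755 × 8 = 6040 bits.
Transmission delays (L/R per hop): 167.778, 42.8369, 50.3333 μs; sum = 260.948 μs.
Propagation delays (d/s per hop): 0.0666667, 0.187, 4666.67 μs; sum = 4666.92 μs.
End-to-end = 4928 μs.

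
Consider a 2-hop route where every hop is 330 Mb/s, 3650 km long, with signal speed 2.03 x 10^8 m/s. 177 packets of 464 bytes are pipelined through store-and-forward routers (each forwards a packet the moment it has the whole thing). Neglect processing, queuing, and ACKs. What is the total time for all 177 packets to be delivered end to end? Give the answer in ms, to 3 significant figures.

Per-hop transmission t_tx = L/R = 3712/330000000 = 0.0112485 ms.
Per-hop propagation t_prop = 3650000/2.03e+08 = 17.9803 ms.
Pipeline fill: first packet needs 2·t_tx to clear all hops; remaining 176 packets each add one t_tx.
Total = (2+177-1)·t_tx + 2·t_prop = 178·0.0112485 + 2·17.9803 = 38.0 ms.

38.0 ms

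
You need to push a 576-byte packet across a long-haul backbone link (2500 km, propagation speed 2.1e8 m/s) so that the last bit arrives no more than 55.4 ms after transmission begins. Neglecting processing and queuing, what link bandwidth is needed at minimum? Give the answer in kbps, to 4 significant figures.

L = 4608 bits.
Propagation delay = 2500000 / 210000000 = 11.9048 ms.
Transmission budget = 55.4 − 11.9048 = 43.4952 ms.
R ≥ L / t_tx = 4608 bits / 0.0434952 s = 105.9 kbps.

105.9 kbps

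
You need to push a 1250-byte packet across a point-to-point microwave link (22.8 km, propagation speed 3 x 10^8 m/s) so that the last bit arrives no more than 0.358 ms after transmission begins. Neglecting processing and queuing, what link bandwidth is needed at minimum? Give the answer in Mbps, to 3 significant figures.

35.5 Mbps

L = 10000 bits.
Propagation delay = 22800 / 300000000 = 0.076 ms.
Transmission budget = 0.358 − 0.076 = 0.282 ms.
R ≥ L / t_tx = 10000 bits / 0.000282 s = 35.5 Mbps.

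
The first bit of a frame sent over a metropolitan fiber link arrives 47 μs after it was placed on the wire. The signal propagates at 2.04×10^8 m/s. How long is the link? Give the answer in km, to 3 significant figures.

9.59 km

d = s × t_prop = 204000000 × 4.7e-05 = 9.59 km.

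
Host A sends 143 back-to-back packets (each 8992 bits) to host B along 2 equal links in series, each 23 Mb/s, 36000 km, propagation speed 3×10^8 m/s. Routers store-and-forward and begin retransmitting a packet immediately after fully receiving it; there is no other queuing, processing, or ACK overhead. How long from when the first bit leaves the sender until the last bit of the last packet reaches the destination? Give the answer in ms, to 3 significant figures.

Per-hop transmission t_tx = L/R = 8992/23000000 = 0.390957 ms.
Per-hop propagation t_prop = 36000000/300000000 = 120 ms.
Pipeline fill: first packet needs 2·t_tx to clear all hops; remaining 142 packets each add one t_tx.
Total = (2+143-1)·t_tx + 2·t_prop = 144·0.390957 + 2·120 = 296 ms.

296 ms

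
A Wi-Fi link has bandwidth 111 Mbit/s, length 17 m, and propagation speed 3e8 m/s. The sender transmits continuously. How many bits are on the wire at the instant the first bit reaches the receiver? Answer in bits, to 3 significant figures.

Propagation delay = 17 / 300000000 = 5.66667e-08 s.
BDP = R × t_prop = 111000000 × 5.66667e-08 = 6.29 bits.

6.29 bits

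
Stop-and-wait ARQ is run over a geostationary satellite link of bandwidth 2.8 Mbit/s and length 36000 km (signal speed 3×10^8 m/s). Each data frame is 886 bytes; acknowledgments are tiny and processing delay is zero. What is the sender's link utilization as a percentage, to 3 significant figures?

1.04 %

t_tx = L/R = 7088/2800000 = 0.00253143 s.
t_prop = 36000000/300000000 = 0.12 s; RTT = 0.24 s.
Cycle = t_tx + RTT = 0.242531 s.
Utilization = t_tx / cycle = 0.00253143/0.242531 = 1.04 %.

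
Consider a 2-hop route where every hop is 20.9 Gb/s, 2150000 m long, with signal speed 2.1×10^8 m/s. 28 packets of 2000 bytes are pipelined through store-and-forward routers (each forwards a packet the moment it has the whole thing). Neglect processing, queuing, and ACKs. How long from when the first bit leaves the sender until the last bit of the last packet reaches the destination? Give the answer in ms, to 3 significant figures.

Per-hop transmission t_tx = L/R = 16000/20900000000 = 0.00076555 ms.
Per-hop propagation t_prop = 2150000/210000000 = 10.2381 ms.
Pipeline fill: first packet needs 2·t_tx to clear all hops; remaining 27 packets each add one t_tx.
Total = (2+28-1)·t_tx + 2·t_prop = 29·0.00076555 + 2·10.2381 = 20.5 ms.

20.5 ms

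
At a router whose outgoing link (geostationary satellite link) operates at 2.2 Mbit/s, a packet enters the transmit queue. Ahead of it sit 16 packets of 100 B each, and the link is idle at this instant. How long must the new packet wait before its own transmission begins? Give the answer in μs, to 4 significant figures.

Each queued packet: L/R = 800/2200000 = 363.636 μs.
16 queued → 5818.18 μs.
Queuing delay = 5818 μs.

5818 μs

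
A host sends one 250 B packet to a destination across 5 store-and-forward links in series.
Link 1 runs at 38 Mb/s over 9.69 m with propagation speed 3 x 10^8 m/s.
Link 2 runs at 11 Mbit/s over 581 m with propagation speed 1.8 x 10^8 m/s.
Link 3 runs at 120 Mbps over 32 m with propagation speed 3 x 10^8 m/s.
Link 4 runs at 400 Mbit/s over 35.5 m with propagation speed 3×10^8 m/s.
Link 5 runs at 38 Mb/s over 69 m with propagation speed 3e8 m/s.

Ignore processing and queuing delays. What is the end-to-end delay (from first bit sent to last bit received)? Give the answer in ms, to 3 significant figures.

0.312 ms

L = 250 × 8 = 2000 bits.
Transmission delays (L/R per hop): 0.0526316, 0.181818, 0.0166667, 0.005, 0.0526316 ms; sum = 0.308748 ms.
Propagation delays (d/s per hop): 3.23e-05, 0.00322778, 0.000106667, 0.000118333, 0.00023 ms; sum = 0.00371508 ms.
End-to-end = 0.312 ms.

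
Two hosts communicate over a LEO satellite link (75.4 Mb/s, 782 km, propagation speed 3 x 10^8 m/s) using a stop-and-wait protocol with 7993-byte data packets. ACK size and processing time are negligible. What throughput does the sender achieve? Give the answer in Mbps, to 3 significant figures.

t_tx = L/R = 63944/75400000 = 0.000848064 s.
t_prop = 782000/300000000 = 0.00260667 s; RTT = 0.00521333 s.
Cycle = t_tx + RTT = 0.0060614 s.
Throughput = L / cycle = 63944 / 0.0060614 = 10.5 Mbps.

10.5 Mbps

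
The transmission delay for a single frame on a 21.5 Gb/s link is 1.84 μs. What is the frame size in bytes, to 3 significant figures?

L = R × t_tx = 21500000000 b/s × 1.84e-06 s = 39560 bits.
In bytes: 39560 / 8 = 4950 bytes.

4950 bytes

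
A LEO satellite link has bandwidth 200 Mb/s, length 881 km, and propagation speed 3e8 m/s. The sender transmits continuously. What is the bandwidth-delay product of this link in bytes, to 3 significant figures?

73400 bytes

Propagation delay = 881000 / 300000000 = 0.00293667 s.
BDP = R × t_prop = 200000000 × 0.00293667 = 587333 bits.
In bytes: 587333/8 = 73400 bytes.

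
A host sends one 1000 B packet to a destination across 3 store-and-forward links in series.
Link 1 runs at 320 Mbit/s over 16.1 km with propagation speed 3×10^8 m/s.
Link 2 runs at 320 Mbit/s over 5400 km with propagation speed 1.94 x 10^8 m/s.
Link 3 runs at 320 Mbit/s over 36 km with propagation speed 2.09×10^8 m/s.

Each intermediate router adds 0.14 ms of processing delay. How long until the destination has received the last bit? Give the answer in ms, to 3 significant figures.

L = 1000 × 8 = 8000 bits.
Transmission delay per hop = L/R = 8000/320000000 = 0.025 ms; 3 hops → 0.075 ms.
Propagation delays (d/s per hop): 0.0536667, 27.8351, 0.172249 ms; sum = 28.061 ms.
Processing at 2 router(s): 2 × 0.14 ms = 0.28 ms.
End-to-end = 28.4 ms.

28.4 ms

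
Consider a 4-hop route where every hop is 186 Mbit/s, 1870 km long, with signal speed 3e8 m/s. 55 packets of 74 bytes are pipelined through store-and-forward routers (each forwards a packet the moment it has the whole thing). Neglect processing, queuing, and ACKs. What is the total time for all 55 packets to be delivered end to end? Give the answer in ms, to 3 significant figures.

25.1 ms

Per-hop transmission t_tx = L/R = 592/186000000 = 0.0031828 ms.
Per-hop propagation t_prop = 1870000/300000000 = 6.23333 ms.
Pipeline fill: first packet needs 4·t_tx to clear all hops; remaining 54 packets each add one t_tx.
Total = (4+55-1)·t_tx + 4·t_prop = 58·0.0031828 + 4·6.23333 = 25.1 ms.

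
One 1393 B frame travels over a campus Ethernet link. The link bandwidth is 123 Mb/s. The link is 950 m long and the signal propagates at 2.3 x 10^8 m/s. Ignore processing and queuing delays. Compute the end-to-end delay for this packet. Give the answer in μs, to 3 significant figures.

94.7 μs

L = 1393 × 8 = 11144 bits.
Transmission delay = L/R = 11144 / 123000000 = 90.6016 μs.
Propagation delay = d/s = 950 m / 2.3e+08 m/s = 4.13043 μs.
Total = 94.7 μs.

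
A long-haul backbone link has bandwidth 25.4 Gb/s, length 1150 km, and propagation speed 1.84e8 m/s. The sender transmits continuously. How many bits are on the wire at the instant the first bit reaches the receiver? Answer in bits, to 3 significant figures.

159000000 bits

Propagation delay = 1150000 / 184000000 = 0.00625 s.
BDP = R × t_prop = 25400000000 × 0.00625 = 158750000 bits.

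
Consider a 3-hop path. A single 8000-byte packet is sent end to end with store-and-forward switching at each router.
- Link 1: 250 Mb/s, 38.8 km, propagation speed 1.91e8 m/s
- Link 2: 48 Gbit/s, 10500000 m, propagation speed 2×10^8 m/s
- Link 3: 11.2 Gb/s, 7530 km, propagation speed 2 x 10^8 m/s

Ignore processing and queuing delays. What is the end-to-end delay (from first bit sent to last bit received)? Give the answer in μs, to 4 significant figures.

L = 8000 × 8 = 64000 bits.
Transmission delays (L/R per hop): 256, 1.33333, 5.71429 μs; sum = 263.048 μs.
Propagation delays (d/s per hop): 203.141, 52500, 37650 μs; sum = 90353.1 μs.
End-to-end = 90620 μs.

90620 μs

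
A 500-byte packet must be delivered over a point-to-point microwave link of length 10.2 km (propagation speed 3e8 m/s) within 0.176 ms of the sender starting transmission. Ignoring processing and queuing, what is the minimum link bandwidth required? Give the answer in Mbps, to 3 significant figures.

28.2 Mbps

L = 4000 bits.
Propagation delay = 10200 / 300000000 = 0.034 ms.
Transmission budget = 0.176 − 0.034 = 0.142 ms.
R ≥ L / t_tx = 4000 bits / 0.000142 s = 28.2 Mbps.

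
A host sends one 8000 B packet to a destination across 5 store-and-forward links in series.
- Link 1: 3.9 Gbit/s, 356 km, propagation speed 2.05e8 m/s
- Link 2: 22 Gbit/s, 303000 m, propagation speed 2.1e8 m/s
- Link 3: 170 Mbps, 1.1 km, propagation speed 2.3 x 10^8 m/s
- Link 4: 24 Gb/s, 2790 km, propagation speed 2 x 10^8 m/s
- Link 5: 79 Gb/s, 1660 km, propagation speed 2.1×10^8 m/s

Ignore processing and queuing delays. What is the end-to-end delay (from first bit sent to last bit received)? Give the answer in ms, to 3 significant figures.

25.4 ms

L = 8000 × 8 = 64000 bits.
Transmission delays (L/R per hop): 0.0164103, 0.00290909, 0.376471, 0.00266667, 0.000810127 ms; sum = 0.399267 ms.
Propagation delays (d/s per hop): 1.73659, 1.44286, 0.00478261, 13.95, 7.90476 ms; sum = 25.039 ms.
End-to-end = 25.4 ms.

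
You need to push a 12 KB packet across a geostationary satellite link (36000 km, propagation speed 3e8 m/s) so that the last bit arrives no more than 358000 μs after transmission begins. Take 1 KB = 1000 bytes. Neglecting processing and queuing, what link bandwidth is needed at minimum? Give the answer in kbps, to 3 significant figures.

L = 96000 bits.
Propagation delay = 36000000 / 300000000 = 120000 μs.
Transmission budget = 358000 − 120000 = 238000 μs.
R ≥ L / t_tx = 96000 bits / 0.238 s = 403 kbps.

403 kbps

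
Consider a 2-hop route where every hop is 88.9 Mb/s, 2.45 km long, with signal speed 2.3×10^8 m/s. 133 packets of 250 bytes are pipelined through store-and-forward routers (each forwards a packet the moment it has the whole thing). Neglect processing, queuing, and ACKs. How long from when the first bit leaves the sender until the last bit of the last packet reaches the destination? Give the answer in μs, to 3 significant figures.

Per-hop transmission t_tx = L/R = 2000/88900000 = 22.4972 μs.
Per-hop propagation t_prop = 2450/2.3e+08 = 10.6522 μs.
Pipeline fill: first packet needs 2·t_tx to clear all hops; remaining 132 packets each add one t_tx.
Total = (2+133-1)·t_tx + 2·t_prop = 134·22.4972 + 2·10.6522 = 3040 μs.

3040 μs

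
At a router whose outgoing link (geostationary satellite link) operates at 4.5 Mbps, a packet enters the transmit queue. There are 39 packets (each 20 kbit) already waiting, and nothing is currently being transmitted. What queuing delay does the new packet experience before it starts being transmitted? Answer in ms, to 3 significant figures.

Each queued packet: L/R = 20000/4500000 = 4.44444 ms.
39 queued → 173.333 ms.
Queuing delay = 173 ms.

173 ms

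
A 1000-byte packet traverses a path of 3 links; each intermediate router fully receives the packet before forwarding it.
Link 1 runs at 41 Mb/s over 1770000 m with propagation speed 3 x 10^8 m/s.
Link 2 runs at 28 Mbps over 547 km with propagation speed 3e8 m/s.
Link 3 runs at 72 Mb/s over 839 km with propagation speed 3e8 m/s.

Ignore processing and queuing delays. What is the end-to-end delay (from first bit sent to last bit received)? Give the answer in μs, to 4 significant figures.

L = 1000 × 8 = 8000 bits.
Transmission delays (L/R per hop): 195.122, 285.714, 111.111 μs; sum = 591.947 μs.
Propagation delays (d/s per hop): 5900, 1823.33, 2796.67 μs; sum = 10520 μs.
End-to-end = 11110 μs.

11110 μs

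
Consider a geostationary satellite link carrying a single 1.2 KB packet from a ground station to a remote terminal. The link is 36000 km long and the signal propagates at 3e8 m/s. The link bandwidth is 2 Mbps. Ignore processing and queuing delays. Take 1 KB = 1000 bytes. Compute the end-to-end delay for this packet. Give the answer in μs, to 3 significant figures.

L = 9600 bits.
Transmission delay = L/R = 9600 / 2000000 = 4800 μs.
Propagation delay = d/s = 36000000 m / 300000000 m/s = 120000 μs.
Total = 125000 μs.

125000 μs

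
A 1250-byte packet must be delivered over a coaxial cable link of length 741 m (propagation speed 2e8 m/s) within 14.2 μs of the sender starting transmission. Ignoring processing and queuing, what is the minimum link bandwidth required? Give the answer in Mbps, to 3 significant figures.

L = 10000 bits.
Propagation delay = 741 / 200000000 = 3.705 μs.
Transmission budget = 14.2 − 3.705 = 10.495 μs.
R ≥ L / t_tx = 10000 bits / 1.0495e-05 s = 953 Mbps.

953 Mbps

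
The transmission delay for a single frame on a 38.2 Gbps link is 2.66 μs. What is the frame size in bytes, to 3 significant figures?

12700 bytes

L = R × t_tx = 38200000000 b/s × 2.66e-06 s = 101612 bits.
In bytes: 101612 / 8 = 12700 bytes.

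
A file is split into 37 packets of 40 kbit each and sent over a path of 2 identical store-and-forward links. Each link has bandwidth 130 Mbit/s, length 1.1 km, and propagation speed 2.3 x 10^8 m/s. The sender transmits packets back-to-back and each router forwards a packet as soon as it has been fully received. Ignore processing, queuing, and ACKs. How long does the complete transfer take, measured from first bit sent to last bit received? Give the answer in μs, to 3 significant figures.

Per-hop transmission t_tx = L/R = 40000/130000000 = 307.692 μs.
Per-hop propagation t_prop = 1100/2.3e+08 = 4.78261 μs.
Pipeline fill: first packet needs 2·t_tx to clear all hops; remaining 36 packets each add one t_tx.
Total = (2+37-1)·t_tx + 2·t_prop = 38·307.692 + 2·4.78261 = 11700 μs.

11700 μs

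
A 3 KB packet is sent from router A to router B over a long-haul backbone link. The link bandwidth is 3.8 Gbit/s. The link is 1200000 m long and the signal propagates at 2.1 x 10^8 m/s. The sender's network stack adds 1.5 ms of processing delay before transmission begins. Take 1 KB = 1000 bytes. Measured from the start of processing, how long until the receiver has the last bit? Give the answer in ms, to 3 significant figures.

L = 24000 bits.
Transmission delay = L/R = 24000 / 3800000000 = 0.00631579 ms.
Propagation delay = d/s = 1200000 m / 210000000 m/s = 5.71429 ms.
Plus processing delay 1.5 ms = 1.5 ms.
Total = 7.22 ms.

7.22 ms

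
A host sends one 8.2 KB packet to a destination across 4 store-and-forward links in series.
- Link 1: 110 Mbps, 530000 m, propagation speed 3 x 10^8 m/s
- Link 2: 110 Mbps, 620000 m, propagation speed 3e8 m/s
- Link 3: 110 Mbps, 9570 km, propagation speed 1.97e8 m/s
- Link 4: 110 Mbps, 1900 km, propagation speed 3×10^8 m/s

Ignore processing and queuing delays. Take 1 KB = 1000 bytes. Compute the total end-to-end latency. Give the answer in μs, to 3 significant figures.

61100 μs

L = 65600 bits.
Transmission delay per hop = L/R = 65600/110000000 = 596.364 μs; 4 hops → 2385.45 μs.
Propagation delays (d/s per hop): 1766.67, 2066.67, 48578.7, 6333.33 μs; sum = 58745.3 μs.
End-to-end = 61100 μs.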